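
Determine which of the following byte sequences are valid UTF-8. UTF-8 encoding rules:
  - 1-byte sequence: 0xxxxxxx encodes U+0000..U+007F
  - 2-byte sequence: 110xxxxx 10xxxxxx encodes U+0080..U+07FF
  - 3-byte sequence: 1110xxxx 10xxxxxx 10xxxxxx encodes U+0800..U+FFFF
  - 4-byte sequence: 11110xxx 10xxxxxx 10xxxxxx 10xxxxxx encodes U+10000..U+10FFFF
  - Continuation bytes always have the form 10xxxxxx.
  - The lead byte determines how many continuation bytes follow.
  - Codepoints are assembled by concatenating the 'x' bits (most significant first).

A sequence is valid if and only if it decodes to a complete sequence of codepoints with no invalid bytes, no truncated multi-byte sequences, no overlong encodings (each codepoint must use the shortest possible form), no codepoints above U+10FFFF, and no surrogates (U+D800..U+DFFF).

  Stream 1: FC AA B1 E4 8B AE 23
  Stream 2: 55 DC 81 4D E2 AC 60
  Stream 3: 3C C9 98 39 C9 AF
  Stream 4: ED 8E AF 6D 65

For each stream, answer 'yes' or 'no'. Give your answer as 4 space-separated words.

Answer: no no yes yes

Derivation:
Stream 1: error at byte offset 0. INVALID
Stream 2: error at byte offset 6. INVALID
Stream 3: decodes cleanly. VALID
Stream 4: decodes cleanly. VALID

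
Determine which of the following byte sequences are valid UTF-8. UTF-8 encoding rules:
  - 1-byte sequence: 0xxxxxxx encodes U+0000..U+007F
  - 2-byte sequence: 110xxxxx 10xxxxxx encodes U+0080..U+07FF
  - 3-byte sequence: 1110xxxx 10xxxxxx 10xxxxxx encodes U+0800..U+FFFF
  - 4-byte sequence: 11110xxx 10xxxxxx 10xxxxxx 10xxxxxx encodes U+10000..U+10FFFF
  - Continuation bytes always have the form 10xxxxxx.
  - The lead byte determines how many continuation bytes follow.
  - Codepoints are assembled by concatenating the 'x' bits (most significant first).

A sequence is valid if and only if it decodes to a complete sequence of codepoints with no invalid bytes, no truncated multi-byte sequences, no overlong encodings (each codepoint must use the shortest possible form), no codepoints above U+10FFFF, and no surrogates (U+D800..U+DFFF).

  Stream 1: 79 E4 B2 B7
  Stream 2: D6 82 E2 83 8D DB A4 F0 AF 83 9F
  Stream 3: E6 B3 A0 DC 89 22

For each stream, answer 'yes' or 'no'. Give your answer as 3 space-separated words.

Stream 1: decodes cleanly. VALID
Stream 2: decodes cleanly. VALID
Stream 3: decodes cleanly. VALID

Answer: yes yes yes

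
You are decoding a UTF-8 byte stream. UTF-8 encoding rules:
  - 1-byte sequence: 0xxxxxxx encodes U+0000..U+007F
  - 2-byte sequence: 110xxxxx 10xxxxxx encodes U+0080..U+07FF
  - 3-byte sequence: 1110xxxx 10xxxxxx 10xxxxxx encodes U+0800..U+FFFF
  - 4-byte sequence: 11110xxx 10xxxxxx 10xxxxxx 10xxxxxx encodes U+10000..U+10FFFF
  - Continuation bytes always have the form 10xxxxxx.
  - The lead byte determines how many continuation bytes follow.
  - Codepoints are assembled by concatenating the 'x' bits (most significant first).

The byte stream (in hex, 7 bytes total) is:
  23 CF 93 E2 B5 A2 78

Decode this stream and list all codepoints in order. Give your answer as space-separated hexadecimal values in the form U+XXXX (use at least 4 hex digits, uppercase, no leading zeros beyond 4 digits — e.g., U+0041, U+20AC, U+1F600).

Byte[0]=23: 1-byte ASCII. cp=U+0023
Byte[1]=CF: 2-byte lead, need 1 cont bytes. acc=0xF
Byte[2]=93: continuation. acc=(acc<<6)|0x13=0x3D3
Completed: cp=U+03D3 (starts at byte 1)
Byte[3]=E2: 3-byte lead, need 2 cont bytes. acc=0x2
Byte[4]=B5: continuation. acc=(acc<<6)|0x35=0xB5
Byte[5]=A2: continuation. acc=(acc<<6)|0x22=0x2D62
Completed: cp=U+2D62 (starts at byte 3)
Byte[6]=78: 1-byte ASCII. cp=U+0078

Answer: U+0023 U+03D3 U+2D62 U+0078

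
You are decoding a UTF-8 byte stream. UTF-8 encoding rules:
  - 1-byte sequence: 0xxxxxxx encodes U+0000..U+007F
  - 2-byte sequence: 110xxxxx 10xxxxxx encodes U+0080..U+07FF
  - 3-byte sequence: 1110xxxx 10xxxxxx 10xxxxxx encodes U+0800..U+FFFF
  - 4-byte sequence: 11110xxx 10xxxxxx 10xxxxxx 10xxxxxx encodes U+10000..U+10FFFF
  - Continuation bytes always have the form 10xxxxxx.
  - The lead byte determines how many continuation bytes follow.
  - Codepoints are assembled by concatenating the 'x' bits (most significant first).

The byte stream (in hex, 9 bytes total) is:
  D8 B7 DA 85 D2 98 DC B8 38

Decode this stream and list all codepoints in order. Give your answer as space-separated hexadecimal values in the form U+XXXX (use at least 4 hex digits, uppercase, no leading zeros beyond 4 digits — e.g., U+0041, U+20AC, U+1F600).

Answer: U+0637 U+0685 U+0498 U+0738 U+0038

Derivation:
Byte[0]=D8: 2-byte lead, need 1 cont bytes. acc=0x18
Byte[1]=B7: continuation. acc=(acc<<6)|0x37=0x637
Completed: cp=U+0637 (starts at byte 0)
Byte[2]=DA: 2-byte lead, need 1 cont bytes. acc=0x1A
Byte[3]=85: continuation. acc=(acc<<6)|0x05=0x685
Completed: cp=U+0685 (starts at byte 2)
Byte[4]=D2: 2-byte lead, need 1 cont bytes. acc=0x12
Byte[5]=98: continuation. acc=(acc<<6)|0x18=0x498
Completed: cp=U+0498 (starts at byte 4)
Byte[6]=DC: 2-byte lead, need 1 cont bytes. acc=0x1C
Byte[7]=B8: continuation. acc=(acc<<6)|0x38=0x738
Completed: cp=U+0738 (starts at byte 6)
Byte[8]=38: 1-byte ASCII. cp=U+0038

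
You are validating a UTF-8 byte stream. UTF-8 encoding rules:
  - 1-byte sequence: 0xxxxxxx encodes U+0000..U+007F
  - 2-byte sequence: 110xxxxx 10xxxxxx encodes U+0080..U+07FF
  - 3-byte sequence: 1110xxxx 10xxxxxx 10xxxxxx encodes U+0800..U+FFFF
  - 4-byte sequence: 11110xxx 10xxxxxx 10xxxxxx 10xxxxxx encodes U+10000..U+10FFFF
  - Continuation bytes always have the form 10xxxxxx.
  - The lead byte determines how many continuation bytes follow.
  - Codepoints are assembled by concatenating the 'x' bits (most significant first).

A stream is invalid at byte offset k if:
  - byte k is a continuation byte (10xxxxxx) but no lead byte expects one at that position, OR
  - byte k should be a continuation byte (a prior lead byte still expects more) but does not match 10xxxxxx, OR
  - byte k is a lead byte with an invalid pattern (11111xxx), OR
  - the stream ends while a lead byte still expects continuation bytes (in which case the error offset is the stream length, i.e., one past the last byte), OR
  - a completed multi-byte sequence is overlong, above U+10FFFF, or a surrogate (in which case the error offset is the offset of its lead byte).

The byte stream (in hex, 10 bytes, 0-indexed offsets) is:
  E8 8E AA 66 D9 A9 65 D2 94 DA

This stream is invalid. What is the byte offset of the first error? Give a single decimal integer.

Answer: 10

Derivation:
Byte[0]=E8: 3-byte lead, need 2 cont bytes. acc=0x8
Byte[1]=8E: continuation. acc=(acc<<6)|0x0E=0x20E
Byte[2]=AA: continuation. acc=(acc<<6)|0x2A=0x83AA
Completed: cp=U+83AA (starts at byte 0)
Byte[3]=66: 1-byte ASCII. cp=U+0066
Byte[4]=D9: 2-byte lead, need 1 cont bytes. acc=0x19
Byte[5]=A9: continuation. acc=(acc<<6)|0x29=0x669
Completed: cp=U+0669 (starts at byte 4)
Byte[6]=65: 1-byte ASCII. cp=U+0065
Byte[7]=D2: 2-byte lead, need 1 cont bytes. acc=0x12
Byte[8]=94: continuation. acc=(acc<<6)|0x14=0x494
Completed: cp=U+0494 (starts at byte 7)
Byte[9]=DA: 2-byte lead, need 1 cont bytes. acc=0x1A
Byte[10]: stream ended, expected continuation. INVALID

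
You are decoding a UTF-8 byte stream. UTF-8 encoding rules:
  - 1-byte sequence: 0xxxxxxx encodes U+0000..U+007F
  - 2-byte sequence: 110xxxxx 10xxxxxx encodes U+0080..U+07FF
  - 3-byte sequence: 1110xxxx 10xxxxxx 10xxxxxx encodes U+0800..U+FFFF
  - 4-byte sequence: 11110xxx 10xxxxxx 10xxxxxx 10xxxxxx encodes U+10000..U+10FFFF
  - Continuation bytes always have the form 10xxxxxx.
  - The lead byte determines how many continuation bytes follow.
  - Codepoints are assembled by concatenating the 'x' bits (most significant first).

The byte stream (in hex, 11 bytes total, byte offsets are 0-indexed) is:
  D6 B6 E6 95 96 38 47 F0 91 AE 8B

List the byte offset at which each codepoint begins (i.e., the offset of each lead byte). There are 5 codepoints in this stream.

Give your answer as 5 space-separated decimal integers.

Byte[0]=D6: 2-byte lead, need 1 cont bytes. acc=0x16
Byte[1]=B6: continuation. acc=(acc<<6)|0x36=0x5B6
Completed: cp=U+05B6 (starts at byte 0)
Byte[2]=E6: 3-byte lead, need 2 cont bytes. acc=0x6
Byte[3]=95: continuation. acc=(acc<<6)|0x15=0x195
Byte[4]=96: continuation. acc=(acc<<6)|0x16=0x6556
Completed: cp=U+6556 (starts at byte 2)
Byte[5]=38: 1-byte ASCII. cp=U+0038
Byte[6]=47: 1-byte ASCII. cp=U+0047
Byte[7]=F0: 4-byte lead, need 3 cont bytes. acc=0x0
Byte[8]=91: continuation. acc=(acc<<6)|0x11=0x11
Byte[9]=AE: continuation. acc=(acc<<6)|0x2E=0x46E
Byte[10]=8B: continuation. acc=(acc<<6)|0x0B=0x11B8B
Completed: cp=U+11B8B (starts at byte 7)

Answer: 0 2 5 6 7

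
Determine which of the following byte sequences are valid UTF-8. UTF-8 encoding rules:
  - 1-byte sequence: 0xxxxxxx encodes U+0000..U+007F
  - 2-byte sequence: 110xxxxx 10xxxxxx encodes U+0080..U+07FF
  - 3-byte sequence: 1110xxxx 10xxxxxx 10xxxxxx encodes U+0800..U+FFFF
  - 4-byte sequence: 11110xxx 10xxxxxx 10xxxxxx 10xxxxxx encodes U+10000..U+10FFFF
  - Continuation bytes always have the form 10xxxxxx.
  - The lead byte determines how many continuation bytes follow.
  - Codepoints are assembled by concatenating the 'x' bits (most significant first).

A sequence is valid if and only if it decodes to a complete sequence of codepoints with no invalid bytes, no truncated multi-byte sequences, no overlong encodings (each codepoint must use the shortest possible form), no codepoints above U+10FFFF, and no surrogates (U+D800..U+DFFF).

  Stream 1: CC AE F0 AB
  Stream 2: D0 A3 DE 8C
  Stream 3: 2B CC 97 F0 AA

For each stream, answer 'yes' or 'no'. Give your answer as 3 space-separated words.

Answer: no yes no

Derivation:
Stream 1: error at byte offset 4. INVALID
Stream 2: decodes cleanly. VALID
Stream 3: error at byte offset 5. INVALID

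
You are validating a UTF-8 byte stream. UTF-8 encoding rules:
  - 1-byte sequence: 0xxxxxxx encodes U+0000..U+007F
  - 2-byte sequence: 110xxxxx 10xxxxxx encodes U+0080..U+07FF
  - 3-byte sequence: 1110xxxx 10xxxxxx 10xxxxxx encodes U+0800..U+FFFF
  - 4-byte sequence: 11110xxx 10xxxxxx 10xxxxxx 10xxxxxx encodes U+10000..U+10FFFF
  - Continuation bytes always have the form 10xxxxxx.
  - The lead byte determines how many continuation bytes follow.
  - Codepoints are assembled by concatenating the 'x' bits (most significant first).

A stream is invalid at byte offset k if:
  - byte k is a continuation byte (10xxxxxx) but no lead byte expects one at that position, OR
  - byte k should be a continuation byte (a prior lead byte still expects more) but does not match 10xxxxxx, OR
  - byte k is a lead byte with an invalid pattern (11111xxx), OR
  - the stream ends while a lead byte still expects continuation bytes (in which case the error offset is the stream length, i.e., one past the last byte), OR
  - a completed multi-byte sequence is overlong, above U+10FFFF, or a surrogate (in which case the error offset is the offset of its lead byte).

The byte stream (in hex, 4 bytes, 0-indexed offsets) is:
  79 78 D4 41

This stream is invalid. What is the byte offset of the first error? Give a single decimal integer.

Byte[0]=79: 1-byte ASCII. cp=U+0079
Byte[1]=78: 1-byte ASCII. cp=U+0078
Byte[2]=D4: 2-byte lead, need 1 cont bytes. acc=0x14
Byte[3]=41: expected 10xxxxxx continuation. INVALID

Answer: 3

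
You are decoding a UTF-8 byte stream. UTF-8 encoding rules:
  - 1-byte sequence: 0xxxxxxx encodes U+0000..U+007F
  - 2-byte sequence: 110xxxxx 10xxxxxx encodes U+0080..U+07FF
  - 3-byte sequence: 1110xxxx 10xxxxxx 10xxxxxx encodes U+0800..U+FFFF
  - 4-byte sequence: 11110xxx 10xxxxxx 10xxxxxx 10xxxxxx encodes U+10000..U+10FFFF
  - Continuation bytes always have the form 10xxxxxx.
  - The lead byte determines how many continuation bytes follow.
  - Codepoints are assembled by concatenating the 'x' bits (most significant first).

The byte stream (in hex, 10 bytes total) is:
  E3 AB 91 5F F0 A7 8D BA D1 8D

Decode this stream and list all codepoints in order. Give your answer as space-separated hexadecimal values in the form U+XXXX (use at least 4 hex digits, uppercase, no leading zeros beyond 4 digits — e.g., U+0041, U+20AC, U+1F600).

Answer: U+3AD1 U+005F U+2737A U+044D

Derivation:
Byte[0]=E3: 3-byte lead, need 2 cont bytes. acc=0x3
Byte[1]=AB: continuation. acc=(acc<<6)|0x2B=0xEB
Byte[2]=91: continuation. acc=(acc<<6)|0x11=0x3AD1
Completed: cp=U+3AD1 (starts at byte 0)
Byte[3]=5F: 1-byte ASCII. cp=U+005F
Byte[4]=F0: 4-byte lead, need 3 cont bytes. acc=0x0
Byte[5]=A7: continuation. acc=(acc<<6)|0x27=0x27
Byte[6]=8D: continuation. acc=(acc<<6)|0x0D=0x9CD
Byte[7]=BA: continuation. acc=(acc<<6)|0x3A=0x2737A
Completed: cp=U+2737A (starts at byte 4)
Byte[8]=D1: 2-byte lead, need 1 cont bytes. acc=0x11
Byte[9]=8D: continuation. acc=(acc<<6)|0x0D=0x44D
Completed: cp=U+044D (starts at byte 8)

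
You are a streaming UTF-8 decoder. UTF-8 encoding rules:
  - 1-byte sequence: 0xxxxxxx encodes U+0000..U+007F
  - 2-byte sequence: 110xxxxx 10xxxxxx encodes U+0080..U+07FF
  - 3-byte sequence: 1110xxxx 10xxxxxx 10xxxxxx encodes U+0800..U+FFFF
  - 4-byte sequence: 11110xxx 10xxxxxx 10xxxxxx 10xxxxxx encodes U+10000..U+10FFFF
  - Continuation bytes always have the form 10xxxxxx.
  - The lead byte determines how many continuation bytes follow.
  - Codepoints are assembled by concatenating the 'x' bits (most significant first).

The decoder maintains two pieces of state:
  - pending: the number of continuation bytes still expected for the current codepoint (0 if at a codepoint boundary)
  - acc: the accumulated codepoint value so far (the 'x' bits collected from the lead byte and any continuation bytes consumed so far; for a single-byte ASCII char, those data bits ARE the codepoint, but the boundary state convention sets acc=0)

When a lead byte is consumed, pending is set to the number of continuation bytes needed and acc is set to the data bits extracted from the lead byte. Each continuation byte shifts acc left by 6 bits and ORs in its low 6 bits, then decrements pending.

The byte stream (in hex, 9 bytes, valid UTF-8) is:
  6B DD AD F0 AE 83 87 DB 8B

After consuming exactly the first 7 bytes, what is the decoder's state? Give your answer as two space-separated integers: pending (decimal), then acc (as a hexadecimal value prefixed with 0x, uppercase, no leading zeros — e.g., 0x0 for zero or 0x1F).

Byte[0]=6B: 1-byte. pending=0, acc=0x0
Byte[1]=DD: 2-byte lead. pending=1, acc=0x1D
Byte[2]=AD: continuation. acc=(acc<<6)|0x2D=0x76D, pending=0
Byte[3]=F0: 4-byte lead. pending=3, acc=0x0
Byte[4]=AE: continuation. acc=(acc<<6)|0x2E=0x2E, pending=2
Byte[5]=83: continuation. acc=(acc<<6)|0x03=0xB83, pending=1
Byte[6]=87: continuation. acc=(acc<<6)|0x07=0x2E0C7, pending=0

Answer: 0 0x2E0C7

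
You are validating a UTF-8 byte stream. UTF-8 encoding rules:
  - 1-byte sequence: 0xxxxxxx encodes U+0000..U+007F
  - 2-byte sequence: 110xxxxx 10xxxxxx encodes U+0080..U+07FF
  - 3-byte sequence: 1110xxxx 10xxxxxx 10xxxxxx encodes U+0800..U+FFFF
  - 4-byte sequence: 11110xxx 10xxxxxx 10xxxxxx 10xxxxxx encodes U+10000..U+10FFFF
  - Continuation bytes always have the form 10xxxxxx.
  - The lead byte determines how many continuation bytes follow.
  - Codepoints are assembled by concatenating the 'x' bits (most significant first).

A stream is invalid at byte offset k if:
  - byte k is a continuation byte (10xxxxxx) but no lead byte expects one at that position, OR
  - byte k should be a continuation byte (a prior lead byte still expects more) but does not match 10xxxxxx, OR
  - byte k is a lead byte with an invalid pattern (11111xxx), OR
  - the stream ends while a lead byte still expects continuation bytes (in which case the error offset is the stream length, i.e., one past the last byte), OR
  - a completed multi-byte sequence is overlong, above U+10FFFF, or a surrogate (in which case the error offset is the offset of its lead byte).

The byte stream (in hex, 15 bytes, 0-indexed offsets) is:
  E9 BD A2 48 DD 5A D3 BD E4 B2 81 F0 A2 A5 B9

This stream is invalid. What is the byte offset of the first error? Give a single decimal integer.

Answer: 5

Derivation:
Byte[0]=E9: 3-byte lead, need 2 cont bytes. acc=0x9
Byte[1]=BD: continuation. acc=(acc<<6)|0x3D=0x27D
Byte[2]=A2: continuation. acc=(acc<<6)|0x22=0x9F62
Completed: cp=U+9F62 (starts at byte 0)
Byte[3]=48: 1-byte ASCII. cp=U+0048
Byte[4]=DD: 2-byte lead, need 1 cont bytes. acc=0x1D
Byte[5]=5A: expected 10xxxxxx continuation. INVALID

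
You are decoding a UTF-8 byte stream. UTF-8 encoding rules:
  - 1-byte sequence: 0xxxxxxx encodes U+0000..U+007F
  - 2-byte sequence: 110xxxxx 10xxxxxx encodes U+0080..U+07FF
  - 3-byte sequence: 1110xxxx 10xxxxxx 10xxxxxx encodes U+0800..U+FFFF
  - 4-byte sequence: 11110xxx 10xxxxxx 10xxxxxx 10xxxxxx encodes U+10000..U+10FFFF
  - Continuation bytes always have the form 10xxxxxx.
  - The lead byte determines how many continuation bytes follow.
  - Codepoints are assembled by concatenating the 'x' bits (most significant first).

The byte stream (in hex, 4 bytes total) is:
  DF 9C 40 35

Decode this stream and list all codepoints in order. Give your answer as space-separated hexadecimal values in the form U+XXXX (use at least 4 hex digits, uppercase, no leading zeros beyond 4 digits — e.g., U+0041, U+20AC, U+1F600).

Byte[0]=DF: 2-byte lead, need 1 cont bytes. acc=0x1F
Byte[1]=9C: continuation. acc=(acc<<6)|0x1C=0x7DC
Completed: cp=U+07DC (starts at byte 0)
Byte[2]=40: 1-byte ASCII. cp=U+0040
Byte[3]=35: 1-byte ASCII. cp=U+0035

Answer: U+07DC U+0040 U+0035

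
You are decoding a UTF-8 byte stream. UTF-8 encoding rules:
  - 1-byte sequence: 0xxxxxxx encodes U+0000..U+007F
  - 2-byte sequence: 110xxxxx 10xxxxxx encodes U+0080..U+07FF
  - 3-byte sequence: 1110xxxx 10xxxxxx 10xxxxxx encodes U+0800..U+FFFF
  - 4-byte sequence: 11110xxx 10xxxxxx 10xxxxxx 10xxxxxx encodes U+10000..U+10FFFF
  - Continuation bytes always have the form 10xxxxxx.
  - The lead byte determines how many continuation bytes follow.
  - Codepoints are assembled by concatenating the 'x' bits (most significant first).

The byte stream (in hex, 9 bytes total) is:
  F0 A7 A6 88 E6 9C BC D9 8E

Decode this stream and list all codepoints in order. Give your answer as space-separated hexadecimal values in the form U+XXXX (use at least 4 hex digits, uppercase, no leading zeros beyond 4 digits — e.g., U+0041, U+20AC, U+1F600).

Answer: U+27988 U+673C U+064E

Derivation:
Byte[0]=F0: 4-byte lead, need 3 cont bytes. acc=0x0
Byte[1]=A7: continuation. acc=(acc<<6)|0x27=0x27
Byte[2]=A6: continuation. acc=(acc<<6)|0x26=0x9E6
Byte[3]=88: continuation. acc=(acc<<6)|0x08=0x27988
Completed: cp=U+27988 (starts at byte 0)
Byte[4]=E6: 3-byte lead, need 2 cont bytes. acc=0x6
Byte[5]=9C: continuation. acc=(acc<<6)|0x1C=0x19C
Byte[6]=BC: continuation. acc=(acc<<6)|0x3C=0x673C
Completed: cp=U+673C (starts at byte 4)
Byte[7]=D9: 2-byte lead, need 1 cont bytes. acc=0x19
Byte[8]=8E: continuation. acc=(acc<<6)|0x0E=0x64E
Completed: cp=U+064E (starts at byte 7)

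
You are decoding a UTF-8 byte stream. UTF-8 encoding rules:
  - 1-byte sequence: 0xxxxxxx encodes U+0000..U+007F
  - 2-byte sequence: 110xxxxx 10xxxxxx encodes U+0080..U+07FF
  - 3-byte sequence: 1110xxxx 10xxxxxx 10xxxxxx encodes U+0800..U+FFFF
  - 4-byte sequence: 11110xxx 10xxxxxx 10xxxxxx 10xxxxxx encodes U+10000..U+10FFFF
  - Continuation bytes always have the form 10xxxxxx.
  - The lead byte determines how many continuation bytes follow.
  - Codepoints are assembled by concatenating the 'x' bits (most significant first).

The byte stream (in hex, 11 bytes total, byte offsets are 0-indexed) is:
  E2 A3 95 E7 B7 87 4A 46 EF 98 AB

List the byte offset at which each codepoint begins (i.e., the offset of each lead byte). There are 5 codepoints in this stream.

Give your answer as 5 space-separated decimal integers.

Answer: 0 3 6 7 8

Derivation:
Byte[0]=E2: 3-byte lead, need 2 cont bytes. acc=0x2
Byte[1]=A3: continuation. acc=(acc<<6)|0x23=0xA3
Byte[2]=95: continuation. acc=(acc<<6)|0x15=0x28D5
Completed: cp=U+28D5 (starts at byte 0)
Byte[3]=E7: 3-byte lead, need 2 cont bytes. acc=0x7
Byte[4]=B7: continuation. acc=(acc<<6)|0x37=0x1F7
Byte[5]=87: continuation. acc=(acc<<6)|0x07=0x7DC7
Completed: cp=U+7DC7 (starts at byte 3)
Byte[6]=4A: 1-byte ASCII. cp=U+004A
Byte[7]=46: 1-byte ASCII. cp=U+0046
Byte[8]=EF: 3-byte lead, need 2 cont bytes. acc=0xF
Byte[9]=98: continuation. acc=(acc<<6)|0x18=0x3D8
Byte[10]=AB: continuation. acc=(acc<<6)|0x2B=0xF62B
Completed: cp=U+F62B (starts at byte 8)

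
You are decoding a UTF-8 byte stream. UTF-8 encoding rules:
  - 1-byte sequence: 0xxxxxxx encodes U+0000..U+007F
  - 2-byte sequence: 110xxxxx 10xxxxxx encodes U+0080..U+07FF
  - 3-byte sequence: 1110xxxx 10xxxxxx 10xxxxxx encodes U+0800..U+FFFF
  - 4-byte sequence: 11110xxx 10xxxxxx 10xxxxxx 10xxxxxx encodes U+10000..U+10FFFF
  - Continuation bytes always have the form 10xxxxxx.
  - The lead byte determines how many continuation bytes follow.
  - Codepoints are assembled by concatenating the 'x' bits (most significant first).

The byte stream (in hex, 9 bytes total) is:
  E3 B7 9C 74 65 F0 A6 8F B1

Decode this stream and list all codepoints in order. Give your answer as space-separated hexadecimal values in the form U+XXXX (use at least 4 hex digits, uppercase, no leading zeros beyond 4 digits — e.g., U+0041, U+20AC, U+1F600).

Answer: U+3DDC U+0074 U+0065 U+263F1

Derivation:
Byte[0]=E3: 3-byte lead, need 2 cont bytes. acc=0x3
Byte[1]=B7: continuation. acc=(acc<<6)|0x37=0xF7
Byte[2]=9C: continuation. acc=(acc<<6)|0x1C=0x3DDC
Completed: cp=U+3DDC (starts at byte 0)
Byte[3]=74: 1-byte ASCII. cp=U+0074
Byte[4]=65: 1-byte ASCII. cp=U+0065
Byte[5]=F0: 4-byte lead, need 3 cont bytes. acc=0x0
Byte[6]=A6: continuation. acc=(acc<<6)|0x26=0x26
Byte[7]=8F: continuation. acc=(acc<<6)|0x0F=0x98F
Byte[8]=B1: continuation. acc=(acc<<6)|0x31=0x263F1
Completed: cp=U+263F1 (starts at byte 5)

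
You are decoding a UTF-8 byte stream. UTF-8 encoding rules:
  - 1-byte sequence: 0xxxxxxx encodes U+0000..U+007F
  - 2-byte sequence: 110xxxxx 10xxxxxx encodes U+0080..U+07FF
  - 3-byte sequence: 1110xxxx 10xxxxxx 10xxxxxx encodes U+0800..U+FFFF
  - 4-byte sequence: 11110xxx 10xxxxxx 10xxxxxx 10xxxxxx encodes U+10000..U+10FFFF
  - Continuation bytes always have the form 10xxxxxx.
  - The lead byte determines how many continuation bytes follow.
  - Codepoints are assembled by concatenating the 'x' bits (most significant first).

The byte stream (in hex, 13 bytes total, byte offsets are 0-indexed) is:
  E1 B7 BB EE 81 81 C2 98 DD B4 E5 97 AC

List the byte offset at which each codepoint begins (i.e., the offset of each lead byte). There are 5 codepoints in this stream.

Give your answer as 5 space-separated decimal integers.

Byte[0]=E1: 3-byte lead, need 2 cont bytes. acc=0x1
Byte[1]=B7: continuation. acc=(acc<<6)|0x37=0x77
Byte[2]=BB: continuation. acc=(acc<<6)|0x3B=0x1DFB
Completed: cp=U+1DFB (starts at byte 0)
Byte[3]=EE: 3-byte lead, need 2 cont bytes. acc=0xE
Byte[4]=81: continuation. acc=(acc<<6)|0x01=0x381
Byte[5]=81: continuation. acc=(acc<<6)|0x01=0xE041
Completed: cp=U+E041 (starts at byte 3)
Byte[6]=C2: 2-byte lead, need 1 cont bytes. acc=0x2
Byte[7]=98: continuation. acc=(acc<<6)|0x18=0x98
Completed: cp=U+0098 (starts at byte 6)
Byte[8]=DD: 2-byte lead, need 1 cont bytes. acc=0x1D
Byte[9]=B4: continuation. acc=(acc<<6)|0x34=0x774
Completed: cp=U+0774 (starts at byte 8)
Byte[10]=E5: 3-byte lead, need 2 cont bytes. acc=0x5
Byte[11]=97: continuation. acc=(acc<<6)|0x17=0x157
Byte[12]=AC: continuation. acc=(acc<<6)|0x2C=0x55EC
Completed: cp=U+55EC (starts at byte 10)

Answer: 0 3 6 8 10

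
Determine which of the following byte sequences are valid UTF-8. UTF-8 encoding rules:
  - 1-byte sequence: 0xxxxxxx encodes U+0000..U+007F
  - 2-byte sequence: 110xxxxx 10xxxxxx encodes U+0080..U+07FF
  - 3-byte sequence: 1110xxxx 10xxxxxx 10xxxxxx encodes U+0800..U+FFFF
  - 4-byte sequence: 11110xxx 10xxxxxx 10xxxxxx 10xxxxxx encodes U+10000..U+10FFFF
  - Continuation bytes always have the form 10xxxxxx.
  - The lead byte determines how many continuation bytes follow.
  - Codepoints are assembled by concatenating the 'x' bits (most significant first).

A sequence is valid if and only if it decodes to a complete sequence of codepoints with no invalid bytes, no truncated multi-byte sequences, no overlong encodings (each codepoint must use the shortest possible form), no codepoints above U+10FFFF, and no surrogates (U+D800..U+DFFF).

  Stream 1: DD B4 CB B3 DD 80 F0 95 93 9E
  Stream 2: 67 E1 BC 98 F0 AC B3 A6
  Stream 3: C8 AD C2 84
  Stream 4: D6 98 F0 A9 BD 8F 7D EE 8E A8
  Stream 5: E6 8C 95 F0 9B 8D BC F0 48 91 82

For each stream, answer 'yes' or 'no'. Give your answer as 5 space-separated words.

Answer: yes yes yes yes no

Derivation:
Stream 1: decodes cleanly. VALID
Stream 2: decodes cleanly. VALID
Stream 3: decodes cleanly. VALID
Stream 4: decodes cleanly. VALID
Stream 5: error at byte offset 8. INVALID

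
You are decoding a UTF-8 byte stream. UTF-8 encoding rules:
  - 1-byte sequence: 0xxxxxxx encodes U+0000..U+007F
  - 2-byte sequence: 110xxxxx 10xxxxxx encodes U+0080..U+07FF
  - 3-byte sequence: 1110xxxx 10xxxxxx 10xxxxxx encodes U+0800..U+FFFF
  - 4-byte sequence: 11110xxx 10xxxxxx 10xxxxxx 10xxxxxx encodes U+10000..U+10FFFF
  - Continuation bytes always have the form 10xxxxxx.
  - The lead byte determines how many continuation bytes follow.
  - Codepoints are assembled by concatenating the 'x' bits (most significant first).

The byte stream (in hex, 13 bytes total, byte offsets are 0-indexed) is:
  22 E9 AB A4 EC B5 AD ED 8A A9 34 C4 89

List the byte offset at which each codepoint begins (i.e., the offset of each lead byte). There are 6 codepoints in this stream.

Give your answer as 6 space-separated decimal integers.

Answer: 0 1 4 7 10 11

Derivation:
Byte[0]=22: 1-byte ASCII. cp=U+0022
Byte[1]=E9: 3-byte lead, need 2 cont bytes. acc=0x9
Byte[2]=AB: continuation. acc=(acc<<6)|0x2B=0x26B
Byte[3]=A4: continuation. acc=(acc<<6)|0x24=0x9AE4
Completed: cp=U+9AE4 (starts at byte 1)
Byte[4]=EC: 3-byte lead, need 2 cont bytes. acc=0xC
Byte[5]=B5: continuation. acc=(acc<<6)|0x35=0x335
Byte[6]=AD: continuation. acc=(acc<<6)|0x2D=0xCD6D
Completed: cp=U+CD6D (starts at byte 4)
Byte[7]=ED: 3-byte lead, need 2 cont bytes. acc=0xD
Byte[8]=8A: continuation. acc=(acc<<6)|0x0A=0x34A
Byte[9]=A9: continuation. acc=(acc<<6)|0x29=0xD2A9
Completed: cp=U+D2A9 (starts at byte 7)
Byte[10]=34: 1-byte ASCII. cp=U+0034
Byte[11]=C4: 2-byte lead, need 1 cont bytes. acc=0x4
Byte[12]=89: continuation. acc=(acc<<6)|0x09=0x109
Completed: cp=U+0109 (starts at byte 11)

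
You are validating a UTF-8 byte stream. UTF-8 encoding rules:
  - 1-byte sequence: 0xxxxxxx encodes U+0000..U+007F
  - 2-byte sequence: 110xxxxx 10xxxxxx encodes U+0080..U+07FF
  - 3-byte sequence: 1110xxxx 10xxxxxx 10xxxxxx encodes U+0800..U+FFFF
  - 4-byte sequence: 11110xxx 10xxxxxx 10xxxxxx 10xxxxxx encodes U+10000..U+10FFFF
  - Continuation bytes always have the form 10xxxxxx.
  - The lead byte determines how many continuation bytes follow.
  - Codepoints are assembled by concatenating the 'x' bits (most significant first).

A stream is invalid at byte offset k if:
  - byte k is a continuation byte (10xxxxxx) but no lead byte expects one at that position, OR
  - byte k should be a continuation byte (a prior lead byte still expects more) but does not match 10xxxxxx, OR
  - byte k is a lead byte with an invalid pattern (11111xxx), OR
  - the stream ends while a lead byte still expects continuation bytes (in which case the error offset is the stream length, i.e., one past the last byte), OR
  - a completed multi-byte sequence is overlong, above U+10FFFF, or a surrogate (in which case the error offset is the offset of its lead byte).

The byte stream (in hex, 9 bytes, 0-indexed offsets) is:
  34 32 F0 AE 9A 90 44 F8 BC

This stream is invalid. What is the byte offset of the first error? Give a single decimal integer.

Answer: 7

Derivation:
Byte[0]=34: 1-byte ASCII. cp=U+0034
Byte[1]=32: 1-byte ASCII. cp=U+0032
Byte[2]=F0: 4-byte lead, need 3 cont bytes. acc=0x0
Byte[3]=AE: continuation. acc=(acc<<6)|0x2E=0x2E
Byte[4]=9A: continuation. acc=(acc<<6)|0x1A=0xB9A
Byte[5]=90: continuation. acc=(acc<<6)|0x10=0x2E690
Completed: cp=U+2E690 (starts at byte 2)
Byte[6]=44: 1-byte ASCII. cp=U+0044
Byte[7]=F8: INVALID lead byte (not 0xxx/110x/1110/11110)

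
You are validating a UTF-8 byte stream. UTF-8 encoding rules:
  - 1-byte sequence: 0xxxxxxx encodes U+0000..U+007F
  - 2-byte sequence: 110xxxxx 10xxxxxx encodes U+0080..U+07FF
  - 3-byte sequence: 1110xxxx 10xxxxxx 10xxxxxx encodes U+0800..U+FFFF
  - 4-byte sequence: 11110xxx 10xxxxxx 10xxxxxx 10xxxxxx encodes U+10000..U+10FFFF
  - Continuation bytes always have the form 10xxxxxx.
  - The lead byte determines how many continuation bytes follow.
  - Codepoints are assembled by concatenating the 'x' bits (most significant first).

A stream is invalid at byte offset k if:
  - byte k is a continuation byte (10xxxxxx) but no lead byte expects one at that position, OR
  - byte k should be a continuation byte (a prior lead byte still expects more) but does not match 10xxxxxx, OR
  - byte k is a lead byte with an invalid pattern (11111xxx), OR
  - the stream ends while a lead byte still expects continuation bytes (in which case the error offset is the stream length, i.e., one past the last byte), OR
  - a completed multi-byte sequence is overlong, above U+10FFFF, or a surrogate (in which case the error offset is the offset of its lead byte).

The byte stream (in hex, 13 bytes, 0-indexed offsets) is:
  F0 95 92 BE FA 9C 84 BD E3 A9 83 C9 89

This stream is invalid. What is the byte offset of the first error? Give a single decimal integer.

Answer: 4

Derivation:
Byte[0]=F0: 4-byte lead, need 3 cont bytes. acc=0x0
Byte[1]=95: continuation. acc=(acc<<6)|0x15=0x15
Byte[2]=92: continuation. acc=(acc<<6)|0x12=0x552
Byte[3]=BE: continuation. acc=(acc<<6)|0x3E=0x154BE
Completed: cp=U+154BE (starts at byte 0)
Byte[4]=FA: INVALID lead byte (not 0xxx/110x/1110/11110)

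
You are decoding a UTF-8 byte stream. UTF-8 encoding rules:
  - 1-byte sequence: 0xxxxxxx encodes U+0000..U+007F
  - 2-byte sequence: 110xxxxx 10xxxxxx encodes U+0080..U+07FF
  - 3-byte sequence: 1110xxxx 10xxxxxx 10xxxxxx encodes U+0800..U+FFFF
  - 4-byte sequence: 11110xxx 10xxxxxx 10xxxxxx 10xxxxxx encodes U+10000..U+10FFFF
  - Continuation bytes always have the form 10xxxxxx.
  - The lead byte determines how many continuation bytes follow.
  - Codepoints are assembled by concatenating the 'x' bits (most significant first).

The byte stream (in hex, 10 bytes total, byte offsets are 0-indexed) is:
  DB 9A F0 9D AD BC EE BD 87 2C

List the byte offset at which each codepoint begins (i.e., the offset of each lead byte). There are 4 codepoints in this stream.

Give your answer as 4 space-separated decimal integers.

Byte[0]=DB: 2-byte lead, need 1 cont bytes. acc=0x1B
Byte[1]=9A: continuation. acc=(acc<<6)|0x1A=0x6DA
Completed: cp=U+06DA (starts at byte 0)
Byte[2]=F0: 4-byte lead, need 3 cont bytes. acc=0x0
Byte[3]=9D: continuation. acc=(acc<<6)|0x1D=0x1D
Byte[4]=AD: continuation. acc=(acc<<6)|0x2D=0x76D
Byte[5]=BC: continuation. acc=(acc<<6)|0x3C=0x1DB7C
Completed: cp=U+1DB7C (starts at byte 2)
Byte[6]=EE: 3-byte lead, need 2 cont bytes. acc=0xE
Byte[7]=BD: continuation. acc=(acc<<6)|0x3D=0x3BD
Byte[8]=87: continuation. acc=(acc<<6)|0x07=0xEF47
Completed: cp=U+EF47 (starts at byte 6)
Byte[9]=2C: 1-byte ASCII. cp=U+002C

Answer: 0 2 6 9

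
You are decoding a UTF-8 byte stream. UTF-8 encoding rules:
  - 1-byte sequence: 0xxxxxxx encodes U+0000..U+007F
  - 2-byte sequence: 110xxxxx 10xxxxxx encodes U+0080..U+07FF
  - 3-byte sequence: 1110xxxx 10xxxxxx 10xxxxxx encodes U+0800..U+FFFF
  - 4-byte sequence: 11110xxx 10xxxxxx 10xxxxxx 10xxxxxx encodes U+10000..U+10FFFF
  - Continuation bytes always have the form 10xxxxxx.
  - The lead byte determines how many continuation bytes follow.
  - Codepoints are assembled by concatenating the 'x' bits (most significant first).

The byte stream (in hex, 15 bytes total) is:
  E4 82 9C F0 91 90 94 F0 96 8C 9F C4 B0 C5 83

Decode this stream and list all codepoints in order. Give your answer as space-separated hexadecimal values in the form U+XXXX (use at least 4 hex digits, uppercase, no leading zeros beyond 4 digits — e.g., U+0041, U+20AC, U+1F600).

Byte[0]=E4: 3-byte lead, need 2 cont bytes. acc=0x4
Byte[1]=82: continuation. acc=(acc<<6)|0x02=0x102
Byte[2]=9C: continuation. acc=(acc<<6)|0x1C=0x409C
Completed: cp=U+409C (starts at byte 0)
Byte[3]=F0: 4-byte lead, need 3 cont bytes. acc=0x0
Byte[4]=91: continuation. acc=(acc<<6)|0x11=0x11
Byte[5]=90: continuation. acc=(acc<<6)|0x10=0x450
Byte[6]=94: continuation. acc=(acc<<6)|0x14=0x11414
Completed: cp=U+11414 (starts at byte 3)
Byte[7]=F0: 4-byte lead, need 3 cont bytes. acc=0x0
Byte[8]=96: continuation. acc=(acc<<6)|0x16=0x16
Byte[9]=8C: continuation. acc=(acc<<6)|0x0C=0x58C
Byte[10]=9F: continuation. acc=(acc<<6)|0x1F=0x1631F
Completed: cp=U+1631F (starts at byte 7)
Byte[11]=C4: 2-byte lead, need 1 cont bytes. acc=0x4
Byte[12]=B0: continuation. acc=(acc<<6)|0x30=0x130
Completed: cp=U+0130 (starts at byte 11)
Byte[13]=C5: 2-byte lead, need 1 cont bytes. acc=0x5
Byte[14]=83: continuation. acc=(acc<<6)|0x03=0x143
Completed: cp=U+0143 (starts at byte 13)

Answer: U+409C U+11414 U+1631F U+0130 U+0143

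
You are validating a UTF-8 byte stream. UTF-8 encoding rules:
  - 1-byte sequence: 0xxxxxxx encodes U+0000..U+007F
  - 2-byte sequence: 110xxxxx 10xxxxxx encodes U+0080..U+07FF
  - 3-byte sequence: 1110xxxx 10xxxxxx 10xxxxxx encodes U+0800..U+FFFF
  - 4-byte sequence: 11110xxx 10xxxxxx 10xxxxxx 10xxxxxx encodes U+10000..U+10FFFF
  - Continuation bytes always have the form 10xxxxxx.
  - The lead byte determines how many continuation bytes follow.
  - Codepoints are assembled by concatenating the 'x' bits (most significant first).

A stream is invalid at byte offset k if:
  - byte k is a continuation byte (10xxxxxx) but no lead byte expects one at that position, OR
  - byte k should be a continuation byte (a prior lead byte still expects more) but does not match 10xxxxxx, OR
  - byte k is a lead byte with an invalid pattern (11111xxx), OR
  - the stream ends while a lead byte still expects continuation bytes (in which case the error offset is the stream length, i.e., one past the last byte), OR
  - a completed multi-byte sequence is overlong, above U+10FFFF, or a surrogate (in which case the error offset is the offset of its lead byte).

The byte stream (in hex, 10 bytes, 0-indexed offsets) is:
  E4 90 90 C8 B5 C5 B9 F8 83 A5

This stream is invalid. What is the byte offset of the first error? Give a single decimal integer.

Answer: 7

Derivation:
Byte[0]=E4: 3-byte lead, need 2 cont bytes. acc=0x4
Byte[1]=90: continuation. acc=(acc<<6)|0x10=0x110
Byte[2]=90: continuation. acc=(acc<<6)|0x10=0x4410
Completed: cp=U+4410 (starts at byte 0)
Byte[3]=C8: 2-byte lead, need 1 cont bytes. acc=0x8
Byte[4]=B5: continuation. acc=(acc<<6)|0x35=0x235
Completed: cp=U+0235 (starts at byte 3)
Byte[5]=C5: 2-byte lead, need 1 cont bytes. acc=0x5
Byte[6]=B9: continuation. acc=(acc<<6)|0x39=0x179
Completed: cp=U+0179 (starts at byte 5)
Byte[7]=F8: INVALID lead byte (not 0xxx/110x/1110/11110)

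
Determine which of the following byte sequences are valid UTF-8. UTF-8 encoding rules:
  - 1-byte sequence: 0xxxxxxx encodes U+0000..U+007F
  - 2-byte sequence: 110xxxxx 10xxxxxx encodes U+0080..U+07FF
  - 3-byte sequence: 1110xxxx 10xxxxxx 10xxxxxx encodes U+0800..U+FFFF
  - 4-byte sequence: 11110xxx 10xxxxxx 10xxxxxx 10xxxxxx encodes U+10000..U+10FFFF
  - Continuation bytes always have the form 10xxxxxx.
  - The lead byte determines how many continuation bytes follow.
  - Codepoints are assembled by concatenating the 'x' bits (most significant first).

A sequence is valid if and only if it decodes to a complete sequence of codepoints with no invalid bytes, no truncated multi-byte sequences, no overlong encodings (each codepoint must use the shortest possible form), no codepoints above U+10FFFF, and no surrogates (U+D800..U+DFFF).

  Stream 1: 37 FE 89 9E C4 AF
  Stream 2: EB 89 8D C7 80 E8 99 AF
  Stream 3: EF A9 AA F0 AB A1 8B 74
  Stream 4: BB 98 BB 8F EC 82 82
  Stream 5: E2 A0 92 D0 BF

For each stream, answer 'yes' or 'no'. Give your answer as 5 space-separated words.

Answer: no yes yes no yes

Derivation:
Stream 1: error at byte offset 1. INVALID
Stream 2: decodes cleanly. VALID
Stream 3: decodes cleanly. VALID
Stream 4: error at byte offset 0. INVALID
Stream 5: decodes cleanly. VALID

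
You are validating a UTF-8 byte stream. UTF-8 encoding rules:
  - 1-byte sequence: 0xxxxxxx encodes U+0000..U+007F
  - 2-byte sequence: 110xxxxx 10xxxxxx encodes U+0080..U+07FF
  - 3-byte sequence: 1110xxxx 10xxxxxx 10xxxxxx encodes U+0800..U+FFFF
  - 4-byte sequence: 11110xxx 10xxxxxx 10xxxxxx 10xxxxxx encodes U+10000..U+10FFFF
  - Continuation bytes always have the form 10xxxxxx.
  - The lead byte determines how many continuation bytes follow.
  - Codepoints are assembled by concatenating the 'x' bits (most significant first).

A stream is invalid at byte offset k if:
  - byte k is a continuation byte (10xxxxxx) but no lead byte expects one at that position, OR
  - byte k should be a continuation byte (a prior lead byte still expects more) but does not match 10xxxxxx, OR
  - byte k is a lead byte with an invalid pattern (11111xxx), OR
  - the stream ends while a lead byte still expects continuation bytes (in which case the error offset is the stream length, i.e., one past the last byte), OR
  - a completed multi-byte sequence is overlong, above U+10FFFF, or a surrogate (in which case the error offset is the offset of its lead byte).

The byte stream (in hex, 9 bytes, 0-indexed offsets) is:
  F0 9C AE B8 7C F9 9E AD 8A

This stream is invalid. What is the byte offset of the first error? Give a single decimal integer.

Byte[0]=F0: 4-byte lead, need 3 cont bytes. acc=0x0
Byte[1]=9C: continuation. acc=(acc<<6)|0x1C=0x1C
Byte[2]=AE: continuation. acc=(acc<<6)|0x2E=0x72E
Byte[3]=B8: continuation. acc=(acc<<6)|0x38=0x1CBB8
Completed: cp=U+1CBB8 (starts at byte 0)
Byte[4]=7C: 1-byte ASCII. cp=U+007C
Byte[5]=F9: INVALID lead byte (not 0xxx/110x/1110/11110)

Answer: 5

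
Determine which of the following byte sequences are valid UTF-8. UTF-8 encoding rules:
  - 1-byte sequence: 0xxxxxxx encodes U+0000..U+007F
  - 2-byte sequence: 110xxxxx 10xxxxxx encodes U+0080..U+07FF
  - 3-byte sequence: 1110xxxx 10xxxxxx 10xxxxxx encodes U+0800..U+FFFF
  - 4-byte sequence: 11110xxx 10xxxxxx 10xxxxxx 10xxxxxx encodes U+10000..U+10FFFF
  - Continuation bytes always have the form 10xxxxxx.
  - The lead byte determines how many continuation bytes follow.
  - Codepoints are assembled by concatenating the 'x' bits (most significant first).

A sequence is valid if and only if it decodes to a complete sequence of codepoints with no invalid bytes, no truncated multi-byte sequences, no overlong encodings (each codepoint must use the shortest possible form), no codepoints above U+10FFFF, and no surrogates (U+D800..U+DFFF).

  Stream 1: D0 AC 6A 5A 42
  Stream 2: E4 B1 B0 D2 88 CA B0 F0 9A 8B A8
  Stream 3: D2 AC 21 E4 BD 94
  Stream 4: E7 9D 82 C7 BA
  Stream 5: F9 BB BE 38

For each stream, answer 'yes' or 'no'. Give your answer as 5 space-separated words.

Stream 1: decodes cleanly. VALID
Stream 2: decodes cleanly. VALID
Stream 3: decodes cleanly. VALID
Stream 4: decodes cleanly. VALID
Stream 5: error at byte offset 0. INVALID

Answer: yes yes yes yes no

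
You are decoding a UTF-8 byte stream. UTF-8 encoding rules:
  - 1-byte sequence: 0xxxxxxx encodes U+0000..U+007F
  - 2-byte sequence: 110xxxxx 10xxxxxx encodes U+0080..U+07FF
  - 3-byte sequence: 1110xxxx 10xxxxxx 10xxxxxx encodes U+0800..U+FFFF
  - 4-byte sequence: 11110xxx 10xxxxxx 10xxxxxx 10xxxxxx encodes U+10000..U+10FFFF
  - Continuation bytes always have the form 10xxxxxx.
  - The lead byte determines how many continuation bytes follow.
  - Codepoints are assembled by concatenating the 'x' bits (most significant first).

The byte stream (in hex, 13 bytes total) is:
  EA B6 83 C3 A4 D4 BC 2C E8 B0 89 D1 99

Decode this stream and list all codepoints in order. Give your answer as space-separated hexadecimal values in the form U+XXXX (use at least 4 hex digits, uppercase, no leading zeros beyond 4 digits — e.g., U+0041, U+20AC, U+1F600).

Byte[0]=EA: 3-byte lead, need 2 cont bytes. acc=0xA
Byte[1]=B6: continuation. acc=(acc<<6)|0x36=0x2B6
Byte[2]=83: continuation. acc=(acc<<6)|0x03=0xAD83
Completed: cp=U+AD83 (starts at byte 0)
Byte[3]=C3: 2-byte lead, need 1 cont bytes. acc=0x3
Byte[4]=A4: continuation. acc=(acc<<6)|0x24=0xE4
Completed: cp=U+00E4 (starts at byte 3)
Byte[5]=D4: 2-byte lead, need 1 cont bytes. acc=0x14
Byte[6]=BC: continuation. acc=(acc<<6)|0x3C=0x53C
Completed: cp=U+053C (starts at byte 5)
Byte[7]=2C: 1-byte ASCII. cp=U+002C
Byte[8]=E8: 3-byte lead, need 2 cont bytes. acc=0x8
Byte[9]=B0: continuation. acc=(acc<<6)|0x30=0x230
Byte[10]=89: continuation. acc=(acc<<6)|0x09=0x8C09
Completed: cp=U+8C09 (starts at byte 8)
Byte[11]=D1: 2-byte lead, need 1 cont bytes. acc=0x11
Byte[12]=99: continuation. acc=(acc<<6)|0x19=0x459
Completed: cp=U+0459 (starts at byte 11)

Answer: U+AD83 U+00E4 U+053C U+002C U+8C09 U+0459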